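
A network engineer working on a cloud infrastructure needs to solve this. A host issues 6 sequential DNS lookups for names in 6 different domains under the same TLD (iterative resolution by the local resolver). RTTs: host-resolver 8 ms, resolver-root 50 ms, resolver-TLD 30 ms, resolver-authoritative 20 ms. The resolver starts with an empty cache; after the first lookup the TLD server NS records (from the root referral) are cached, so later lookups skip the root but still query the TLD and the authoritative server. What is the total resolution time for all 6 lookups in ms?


Lookup 1 (cold cache): local + root + TLD + auth = 8 + 50 + 30 + 20 = 108 ms
Lookups 2..6 (TLD NS cached -> skip root; new domain -> still ask TLD and auth): local + TLD + auth = 8 + 30 + 20 = 58 ms each
Remaining 5 lookups: 5 * 58 = 290 ms
Total = 108 + 290 = 398 ms

398


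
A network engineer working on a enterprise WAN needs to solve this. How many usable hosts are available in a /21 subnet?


Given: subnet mask /21
Host bits = 32 - 21 = 11
Total addresses = 2^11 = 2048
Usable hosts = 2048 - 2 (network + broadcast) = 2046

2046


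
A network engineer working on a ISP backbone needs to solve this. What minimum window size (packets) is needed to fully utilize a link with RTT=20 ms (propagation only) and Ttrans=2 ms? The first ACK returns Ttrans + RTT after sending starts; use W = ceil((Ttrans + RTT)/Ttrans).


Given: Ttrans = 2 ms, RTT = 20 ms (= 2 * Tprop, Tprop = 10 ms)
Time until first ACK returns = Ttrans + RTT = 2 + 20 = 22 ms
Need W * Ttrans >= Ttrans + RTT  ->  W >= (Ttrans + RTT) / Ttrans
(Ttrans + RTT) / Ttrans = 22 / 2 = 11
W_min = ceil(11) = 11

11


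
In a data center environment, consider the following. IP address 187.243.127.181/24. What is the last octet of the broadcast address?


Given: IP = 187.243.127.181, prefix = /24
Host bits = 32 - 24 = 8
Network last octet = 181 AND mask = 0
Host part size = 2^8 - 1 = 255
Broadcast last octet = 0 OR 255 = 255

255


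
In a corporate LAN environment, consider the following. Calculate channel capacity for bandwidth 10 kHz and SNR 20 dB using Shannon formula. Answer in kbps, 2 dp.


Given: B = 10 kHz, SNR = 20 dB
SNR linear = 10^(20/10) = 100
1 + SNR = 101
log2(101) = 6.6582114828
C = 10 * 1000 * 6.6582114828 = 66582.1148 bps
C = 66.582115 kbps -> 66.58 kbps (2 dp)

66.58


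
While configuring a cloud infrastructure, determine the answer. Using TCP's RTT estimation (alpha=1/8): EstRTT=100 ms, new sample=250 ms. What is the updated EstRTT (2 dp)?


Given: EstRTT = 100 ms, SampleRTT = 250 ms, alpha = 1/8
New EstRTT = (1 - alpha) * EstRTT + alpha * SampleRTT
(7/8) * 100 = 87.5
(1/8) * 250 = 31.25
New EstRTT = 87.5 + 31.25 = 118.75 ms -> 118.75 ms (2 dp)

118.75


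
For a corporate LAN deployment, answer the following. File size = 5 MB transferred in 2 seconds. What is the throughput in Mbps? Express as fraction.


Given: file = 5 MB, time = 2 s
File in Mb = 5 * 8 = 40 Mb
Throughput = 40 / 2 Mbps
Throughput = 20 Mbps

20


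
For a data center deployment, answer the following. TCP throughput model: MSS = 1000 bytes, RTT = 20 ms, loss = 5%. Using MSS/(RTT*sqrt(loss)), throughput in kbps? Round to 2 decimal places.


Given: MSS = 1000 bytes, RTT = 20 ms, loss = 5%
RTT in seconds = 20 / 1000 = 0.02
Loss rate = 5% = 0.05
sqrt(loss) = sqrt(0.05) = 0.223606797750
Throughput (bytes/s) = 1000 / (0.02 * 0.223606797750) = 223606.7977
Throughput (kbps) = 223606.7977 * 8 / 1000 = 1788.854382 -> 1788.85 kbps (2 dp)

1788.85


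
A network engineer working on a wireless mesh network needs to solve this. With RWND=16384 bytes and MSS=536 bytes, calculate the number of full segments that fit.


Given: RWND = 16384 bytes, MSS = 536 bytes
Full segments = floor(RWND / MSS)
Full segments = floor(16384 / 536)
Full segments = floor(30.5672) = 30

30


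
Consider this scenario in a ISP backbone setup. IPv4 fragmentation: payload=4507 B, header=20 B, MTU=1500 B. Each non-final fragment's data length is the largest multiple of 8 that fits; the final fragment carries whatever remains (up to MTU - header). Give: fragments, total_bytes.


Max data per non-final fragment = floor((MTU - header)/8)*8 = floor((1500 - 20)/8)*8 = floor(1480/8)*8 = 1480 B
Final fragment needs no 8-byte alignment: it can carry up to MTU - header = 1480 B
Non-final fragments needed = ceil((payload - 1480) / 1480) = ceil(3027/1480) = ceil(2.0453) = 3
Number of fragments = 3 + 1 = 4
Fragment sizes (data): 3 * 1480 B + 67 B (last, 67 <= 1480 OK)
Total bytes sent = payload + n_frags * header = 4507 + 4*20 = 4507 + 80 = 4587 B

4, 4587


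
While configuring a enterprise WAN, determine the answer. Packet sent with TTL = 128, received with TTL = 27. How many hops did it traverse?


Given: initial TTL = 128, received TTL = 27
Hops = initial TTL - received TTL
Hops = 128 - 27 = 101

101


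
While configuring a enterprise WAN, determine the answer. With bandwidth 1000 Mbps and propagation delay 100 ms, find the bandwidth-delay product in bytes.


Given: bandwidth = 1000 Mbps, delay = 100 ms
BDP in bits = 1000 * 10^6 * 100 / 1000
BDP in bits = 100000000
BDP in bytes = 100000000 / 8 = 12500000

12500000


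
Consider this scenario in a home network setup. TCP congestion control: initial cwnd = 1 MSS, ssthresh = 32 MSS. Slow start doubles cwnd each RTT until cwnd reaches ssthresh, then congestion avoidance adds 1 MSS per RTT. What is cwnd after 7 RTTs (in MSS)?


RTT 0: cwnd = 1 MSS (initial)
RTT 1: cwnd = 2 MSS (slow start, doubled)
RTT 2: cwnd = 4 MSS (slow start, doubled)
RTT 3: cwnd = 8 MSS (slow start, doubled)
RTT 4: cwnd = 16 MSS (slow start, doubled)
RTT 5: cwnd = 32 MSS (slow start, doubled)
RTT 6: cwnd = 33 MSS (congestion avoidance, +1)
RTT 7: cwnd = 34 MSS (congestion avoidance, +1)

34


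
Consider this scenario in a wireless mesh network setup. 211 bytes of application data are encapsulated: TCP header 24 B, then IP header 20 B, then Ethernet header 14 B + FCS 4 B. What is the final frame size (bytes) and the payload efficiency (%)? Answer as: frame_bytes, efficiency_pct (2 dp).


TCP segment = 211 + 24 = 235 B
IP packet = 235 + 20 = 255 B
Ethernet frame = 255 + 14 + 4 = 273 B
Efficiency = app / frame = 211 / 273 = 0.772894 = 77.2894% -> 77.29% (2 dp)

273, 77.29


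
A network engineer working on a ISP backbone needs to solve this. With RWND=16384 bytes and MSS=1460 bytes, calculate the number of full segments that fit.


Given: RWND = 16384 bytes, MSS = 1460 bytes
Full segments = floor(RWND / MSS)
Full segments = floor(16384 / 1460)
Full segments = floor(11.2219) = 11

11


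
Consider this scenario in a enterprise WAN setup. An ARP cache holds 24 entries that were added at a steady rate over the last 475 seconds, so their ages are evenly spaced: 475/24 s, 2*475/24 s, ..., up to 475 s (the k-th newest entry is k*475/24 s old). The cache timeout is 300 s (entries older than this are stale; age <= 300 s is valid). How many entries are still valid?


Ages are k * 475/24 s for k = 1..24 (spacing = 19.7917 s).
Entry k is valid iff k * 475/24 <= 300 iff k <= 24 * 300 / 475 = 15.1579
n_valid = floor(15.1579) = 15
(n_stale = 24 - 15 = 9)

15


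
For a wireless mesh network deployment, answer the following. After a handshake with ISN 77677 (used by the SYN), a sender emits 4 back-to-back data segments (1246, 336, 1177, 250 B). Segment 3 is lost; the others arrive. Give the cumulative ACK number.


SYN uses sequence number 77677; first data byte = ISN + 1 = 77678.
Segment 1: SEQ = 77678, len = 1246 B, covers [77678, 78923]
Segment 2: SEQ = 78924, len = 336 B, covers [78924, 79259]
Segment 3: SEQ = 79260, len = 1177 B, covers [79260, 80436] [LOST]
Segment 4: SEQ = 80437, len = 250 B, covers [80437, 80686]
In-order data received: bytes [77678, 79259] (segments 1..2).
Segment 3 missing -> gap begins at byte 79260; later segments buffered out of order.
Cumulative ACK = next expected in-order byte = 77678 + 1246 + 336 = 79260

79260


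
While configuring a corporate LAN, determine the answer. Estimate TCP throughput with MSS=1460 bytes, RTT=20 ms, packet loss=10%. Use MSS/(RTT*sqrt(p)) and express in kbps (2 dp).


Given: MSS = 1460 bytes, RTT = 20 ms, loss = 10%
RTT in seconds = 20 / 1000 = 0.02
Loss rate = 10% = 0.1
sqrt(loss) = sqrt(0.1) = 0.316227766017
Throughput (bytes/s) = 1460 / (0.02 * 0.316227766017) = 230846.2692
Throughput (kbps) = 230846.2692 * 8 / 1000 = 1846.770154 -> 1846.77 kbps (2 dp)

1846.77


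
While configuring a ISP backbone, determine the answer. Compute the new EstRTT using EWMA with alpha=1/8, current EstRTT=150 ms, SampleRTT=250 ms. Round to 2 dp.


Given: EstRTT = 150 ms, SampleRTT = 250 ms, alpha = 1/8
New EstRTT = (1 - alpha) * EstRTT + alpha * SampleRTT
(7/8) * 150 = 131.25
(1/8) * 250 = 31.25
New EstRTT = 131.25 + 31.25 = 162.5 ms -> 162.50 ms (2 dp)

162.50


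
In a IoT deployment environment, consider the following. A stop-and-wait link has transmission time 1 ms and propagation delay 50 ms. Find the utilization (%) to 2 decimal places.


Given: Ttrans = 1 ms, Tprop = 50 ms
RTT = 2 * Tprop = 2 * 50 = 100 ms
U = Ttrans / (Ttrans + RTT)
U = 1 / (1 + 100)
U = 1 / 101 = 0.009901
U% = 0.99%

0.99


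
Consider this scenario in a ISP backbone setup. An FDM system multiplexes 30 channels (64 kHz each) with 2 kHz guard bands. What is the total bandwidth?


Given: 30 channels, 64 kHz each, guard = 2 kHz
Channel bandwidth = 30 * 64 = 1920 kHz
Guard bands = 29 gaps * 2 kHz = 58 kHz
Total = 1920 + 58 = 1978 kHz

1978


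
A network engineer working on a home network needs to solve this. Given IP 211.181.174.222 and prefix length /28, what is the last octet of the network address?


Given: IP = 211.181.174.222, prefix = /28
Subnet mask = 255.255.255.240
Last octet of IP: 222
Last octet of mask: 240
Network last octet = 222 AND 240 = 208

208


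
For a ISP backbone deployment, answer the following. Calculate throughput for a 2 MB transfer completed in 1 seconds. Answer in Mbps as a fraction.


Given: file = 2 MB, time = 1 s
File in Mb = 2 * 8 = 16 Mb
Throughput = 16 / 1 Mbps
Throughput = 16 Mbps

16


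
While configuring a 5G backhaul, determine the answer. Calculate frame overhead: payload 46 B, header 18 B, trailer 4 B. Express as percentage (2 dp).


Given: payload = 46 B, header = 18 B, trailer = 4 B
Overhead bytes = header + trailer = 18 + 4 = 22
Total frame = payload + overhead = 46 + 22 = 68
Overhead % = 22 / 68 * 100 = 32.3529% -> 32.35% (2 dp)

32.35


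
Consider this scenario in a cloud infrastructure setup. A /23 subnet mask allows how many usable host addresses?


Given: subnet mask /23
Host bits = 32 - 23 = 9
Total addresses = 2^9 = 512
Usable hosts = 512 - 2 (network + broadcast) = 510

510


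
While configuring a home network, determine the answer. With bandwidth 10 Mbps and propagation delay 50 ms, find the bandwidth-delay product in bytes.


Given: bandwidth = 10 Mbps, delay = 50 ms
BDP in bits = 10 * 10^6 * 50 / 1000
BDP in bits = 500000
BDP in bytes = 500000 / 8 = 62500

62500


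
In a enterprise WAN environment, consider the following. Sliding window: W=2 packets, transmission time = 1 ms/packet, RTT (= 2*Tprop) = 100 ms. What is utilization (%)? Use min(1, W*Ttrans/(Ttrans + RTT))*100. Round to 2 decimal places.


Given: W = 2, Ttrans = 1 ms, RTT = 100 ms (= 2 * Tprop, Tprop = 50 ms)
Cycle time = Ttrans + RTT = 1 + 100 = 101 ms (first packet sent until its ACK returns)
W * Ttrans = 2 * 1 = 2 ms of sending per cycle
W * Ttrans / (Ttrans + RTT) = 2 / 101 = 0.019802
U = min(1, 0.019802) = 0.019802
U% = 1.98%

1.98


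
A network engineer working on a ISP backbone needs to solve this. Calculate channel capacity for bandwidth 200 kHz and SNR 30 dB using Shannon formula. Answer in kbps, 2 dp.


Given: B = 200 kHz, SNR = 30 dB
SNR linear = 10^(30/10) = 1000
1 + SNR = 1001
log2(1001) = 9.9672262588
C = 200 * 1000 * 9.9672262588 = 1993445.2518 bps
C = 1993.445252 kbps -> 1993.45 kbps (2 dp)

1993.45


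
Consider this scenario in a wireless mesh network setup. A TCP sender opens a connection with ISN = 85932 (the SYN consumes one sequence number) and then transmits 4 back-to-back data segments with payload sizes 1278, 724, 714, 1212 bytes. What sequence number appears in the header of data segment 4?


The SYN occupies sequence number ISN = 85932, so the first data byte is ISN + 1 = 85933.
SEQ of data segment i = (ISN + 1) + sum of payload sizes of segments 1..i-1.
Segment 1: SEQ = 85933, payload = 1278 bytes
Segment 2: SEQ = 87211, payload = 724 bytes
Segment 3: SEQ = 87935, payload = 714 bytes
Segment 4: SEQ = 88649, payload = 1212 bytes
SEQ of segment 4 = 85933 + 1278 + 724 + 714 = 88649

88649


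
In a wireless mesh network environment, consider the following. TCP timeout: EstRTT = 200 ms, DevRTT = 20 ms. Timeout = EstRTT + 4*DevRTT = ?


Given: EstRTT = 200 ms, DevRTT = 20 ms
Timeout = EstRTT + 4 * DevRTT
4 * DevRTT = 4 * 20 = 80
Timeout = 200 + 80 = 280 ms

280


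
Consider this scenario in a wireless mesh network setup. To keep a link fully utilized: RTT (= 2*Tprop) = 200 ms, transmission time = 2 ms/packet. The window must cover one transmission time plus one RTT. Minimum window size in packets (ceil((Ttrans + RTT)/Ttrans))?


Given: Ttrans = 2 ms, RTT = 200 ms (= 2 * Tprop, Tprop = 100 ms)
Time until first ACK returns = Ttrans + RTT = 2 + 200 = 202 ms
Need W * Ttrans >= Ttrans + RTT  ->  W >= (Ttrans + RTT) / Ttrans
(Ttrans + RTT) / Ttrans = 202 / 2 = 101
W_min = ceil(101) = 101

101


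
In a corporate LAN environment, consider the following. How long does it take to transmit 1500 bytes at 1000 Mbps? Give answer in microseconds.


Given: packet = 1500 bytes, bandwidth = 1000 Mbps
Packet in bits = 1500 * 8 = 12000 bits
Bandwidth = 1000 * 10^6 = 1000000000 bps
Time = 12000 / 1000000000 seconds
Time in us = 12000 * 10^6 / 1000000000 = 12

12


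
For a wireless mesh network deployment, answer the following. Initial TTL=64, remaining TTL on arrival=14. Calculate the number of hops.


Given: initial TTL = 64, received TTL = 14
Hops = initial TTL - received TTL
Hops = 64 - 14 = 50

50


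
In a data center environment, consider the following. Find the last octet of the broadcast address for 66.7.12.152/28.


Given: IP = 66.7.12.152, prefix = /28
Host bits = 32 - 28 = 4
Network last octet = 152 AND mask = 144
Host part size = 2^4 - 1 = 15
Broadcast last octet = 144 OR 15 = 159

159


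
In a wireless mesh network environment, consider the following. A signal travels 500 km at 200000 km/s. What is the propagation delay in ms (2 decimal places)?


Given: distance = 500 km, speed = 200000 km/s
Delay = distance / speed = 500 / 200000 seconds
Delay in ms = 500 * 1000 / 200000
Delay = 2.5000 ms
Rounded to 2 dp = 2.50 ms

2.50


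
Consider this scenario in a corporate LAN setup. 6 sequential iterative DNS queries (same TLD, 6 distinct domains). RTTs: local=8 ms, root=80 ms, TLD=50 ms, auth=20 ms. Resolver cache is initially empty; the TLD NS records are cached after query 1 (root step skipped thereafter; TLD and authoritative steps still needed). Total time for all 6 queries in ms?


Lookup 1 (cold cache): local + root + TLD + auth = 8 + 80 + 50 + 20 = 158 ms
Lookups 2..6 (TLD NS cached -> skip root; new domain -> still ask TLD and auth): local + TLD + auth = 8 + 50 + 20 = 78 ms each
Remaining 5 lookups: 5 * 78 = 390 ms
Total = 158 + 390 = 548 ms

548


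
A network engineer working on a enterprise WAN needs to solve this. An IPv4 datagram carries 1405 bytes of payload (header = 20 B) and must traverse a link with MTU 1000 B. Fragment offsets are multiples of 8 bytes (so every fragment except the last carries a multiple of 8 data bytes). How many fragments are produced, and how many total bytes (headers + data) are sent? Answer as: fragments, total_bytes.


Max data per non-final fragment = floor((MTU - header)/8)*8 = floor((1000 - 20)/8)*8 = floor(980/8)*8 = 976 B
Final fragment needs no 8-byte alignment: it can carry up to MTU - header = 980 B
Non-final fragments needed = ceil((payload - 980) / 976) = ceil(425/976) = ceil(0.4355) = 1
Number of fragments = 1 + 1 = 2
Fragment sizes (data): 1 * 976 B + 429 B (last, 429 <= 980 OK)
Total bytes sent = payload + n_frags * header = 1405 + 2*20 = 1405 + 40 = 1445 B

2, 1445


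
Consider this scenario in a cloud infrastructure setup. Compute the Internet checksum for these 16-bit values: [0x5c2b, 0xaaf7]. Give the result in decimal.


Given words: [0x5c2b, 0xaaf7]
Step 1: Sum all words
Raw sum = 23595 + 43767 = 67362
Step 2: Fold carry: (1826 + 1) = 1827
One's complement = ~1827 & 0xFFFF = 63708

63708


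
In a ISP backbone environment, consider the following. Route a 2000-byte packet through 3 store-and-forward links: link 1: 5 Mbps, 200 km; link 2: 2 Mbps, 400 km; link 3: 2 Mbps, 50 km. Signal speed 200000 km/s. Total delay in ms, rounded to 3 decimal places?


Packet = 2000 bytes = 16000 bits. Store-and-forward: sum (t_trans + t_prop) per link.
Link 1: t_trans = 16000/(5*10^6) s = 3.2000 ms; t_prop = 200/200000 s = 1.0000 ms; subtotal = 4.2000 ms
Link 2: t_trans = 16000/(2*10^6) s = 8.0000 ms; t_prop = 400/200000 s = 2.0000 ms; subtotal = 10.0000 ms
Link 3: t_trans = 16000/(2*10^6) s = 8.0000 ms; t_prop = 50/200000 s = 0.2500 ms; subtotal = 8.2500 ms
End-to-end = 4.2000 + 10.0000 + 8.2500 = 22.4500 ms -> 22.450 ms (3 dp)

22.450


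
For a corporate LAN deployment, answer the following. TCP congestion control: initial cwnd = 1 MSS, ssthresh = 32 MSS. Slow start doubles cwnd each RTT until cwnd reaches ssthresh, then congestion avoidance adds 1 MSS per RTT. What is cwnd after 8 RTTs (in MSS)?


RTT 0: cwnd = 1 MSS (initial)
RTT 1: cwnd = 2 MSS (slow start, doubled)
RTT 2: cwnd = 4 MSS (slow start, doubled)
RTT 3: cwnd = 8 MSS (slow start, doubled)
RTT 4: cwnd = 16 MSS (slow start, doubled)
RTT 5: cwnd = 32 MSS (slow start, doubled)
RTT 6: cwnd = 33 MSS (congestion avoidance, +1)
RTT 7: cwnd = 34 MSS (congestion avoidance, +1)
RTT 8: cwnd = 35 MSS (congestion avoidance, +1)

35


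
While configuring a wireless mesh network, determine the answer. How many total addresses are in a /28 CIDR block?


Given: CIDR prefix /28
Host bits = 32 - 28 = 4
Total addresses = 2^4 = 16

16


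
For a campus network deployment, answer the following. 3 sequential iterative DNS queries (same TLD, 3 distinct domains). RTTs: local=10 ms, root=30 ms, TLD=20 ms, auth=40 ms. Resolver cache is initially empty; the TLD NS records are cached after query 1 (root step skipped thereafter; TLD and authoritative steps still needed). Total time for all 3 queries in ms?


Lookup 1 (cold cache): local + root + TLD + auth = 10 + 30 + 20 + 40 = 100 ms
Lookups 2..3 (TLD NS cached -> skip root; new domain -> still ask TLD and auth): local + TLD + auth = 10 + 20 + 40 = 70 ms each
Remaining 2 lookups: 2 * 70 = 140 ms
Total = 100 + 140 = 240 ms

240


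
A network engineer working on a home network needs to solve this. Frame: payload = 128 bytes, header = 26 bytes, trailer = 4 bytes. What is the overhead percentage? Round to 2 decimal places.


Given: payload = 128 B, header = 26 B, trailer = 4 B
Overhead bytes = header + trailer = 26 + 4 = 30
Total frame = payload + overhead = 128 + 30 = 158
Overhead % = 30 / 158 * 100 = 18.9873% -> 18.99% (2 dp)

18.99


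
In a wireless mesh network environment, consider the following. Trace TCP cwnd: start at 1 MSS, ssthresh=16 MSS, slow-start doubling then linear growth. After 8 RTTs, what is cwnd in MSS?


RTT 0: cwnd = 1 MSS (initial)
RTT 1: cwnd = 2 MSS (slow start, doubled)
RTT 2: cwnd = 4 MSS (slow start, doubled)
RTT 3: cwnd = 8 MSS (slow start, doubled)
RTT 4: cwnd = 16 MSS (slow start, doubled)
RTT 5: cwnd = 17 MSS (congestion avoidance, +1)
RTT 6: cwnd = 18 MSS (congestion avoidance, +1)
RTT 7: cwnd = 19 MSS (congestion avoidance, +1)
RTT 8: cwnd = 20 MSS (congestion avoidance, +1)

20


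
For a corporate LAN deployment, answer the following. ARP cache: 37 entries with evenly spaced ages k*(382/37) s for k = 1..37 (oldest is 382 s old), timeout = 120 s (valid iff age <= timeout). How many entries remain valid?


Ages are k * 382/37 s for k = 1..37 (spacing = 10.3243 s).
Entry k is valid iff k * 382/37 <= 120 iff k <= 37 * 120 / 382 = 11.6230
n_valid = floor(11.6230) = 11
(n_stale = 37 - 11 = 26)

11


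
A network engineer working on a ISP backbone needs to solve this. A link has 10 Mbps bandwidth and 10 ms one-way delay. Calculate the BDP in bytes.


Given: bandwidth = 10 Mbps, delay = 10 ms
BDP in bits = 10 * 10^6 * 10 / 1000
BDP in bits = 100000
BDP in bytes = 100000 / 8 = 12500

12500


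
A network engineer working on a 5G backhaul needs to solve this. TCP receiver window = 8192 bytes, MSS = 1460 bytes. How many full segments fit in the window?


Given: RWND = 8192 bytes, MSS = 1460 bytes
Full segments = floor(RWND / MSS)
Full segments = floor(8192 / 1460)
Full segments = floor(5.611) = 5

5


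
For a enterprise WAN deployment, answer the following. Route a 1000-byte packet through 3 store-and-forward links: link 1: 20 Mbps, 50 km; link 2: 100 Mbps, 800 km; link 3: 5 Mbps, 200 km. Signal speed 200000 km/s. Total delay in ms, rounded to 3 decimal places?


Packet = 1000 bytes = 8000 bits. Store-and-forward: sum (t_trans + t_prop) per link.
Link 1: t_trans = 8000/(20*10^6) s = 0.4000 ms; t_prop = 50/200000 s = 0.2500 ms; subtotal = 0.6500 ms
Link 2: t_trans = 8000/(100*10^6) s = 0.0800 ms; t_prop = 800/200000 s = 4.0000 ms; subtotal = 4.0800 ms
Link 3: t_trans = 8000/(5*10^6) s = 1.6000 ms; t_prop = 200/200000 s = 1.0000 ms; subtotal = 2.6000 ms
End-to-end = 0.6500 + 4.0800 + 2.6000 = 7.3300 ms -> 7.330 ms (3 dp)

7.330


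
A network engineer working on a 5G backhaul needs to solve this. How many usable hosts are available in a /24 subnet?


Given: subnet mask /24
Host bits = 32 - 24 = 8
Total addresses = 2^8 = 256
Usable hosts = 256 - 2 (network + broadcast) = 254

254


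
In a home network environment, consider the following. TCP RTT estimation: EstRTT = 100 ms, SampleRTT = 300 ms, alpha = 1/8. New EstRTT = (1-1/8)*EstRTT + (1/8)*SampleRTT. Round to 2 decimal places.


Given: EstRTT = 100 ms, SampleRTT = 300 ms, alpha = 1/8
New EstRTT = (1 - alpha) * EstRTT + alpha * SampleRTT
(7/8) * 100 = 87.5
(1/8) * 300 = 37.5
New EstRTT = 87.5 + 37.5 = 125 ms -> 125.00 ms (2 dp)

125.00


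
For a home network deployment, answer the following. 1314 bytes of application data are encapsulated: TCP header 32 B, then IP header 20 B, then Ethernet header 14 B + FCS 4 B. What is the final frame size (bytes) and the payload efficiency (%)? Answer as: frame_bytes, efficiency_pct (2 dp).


TCP segment = 1314 + 32 = 1346 B
IP packet = 1346 + 20 = 1366 B
Ethernet frame = 1366 + 14 + 4 = 1384 B
Efficiency = app / frame = 1314 / 1384 = 0.949422 = 94.9422% -> 94.94% (2 dp)

1384, 94.94


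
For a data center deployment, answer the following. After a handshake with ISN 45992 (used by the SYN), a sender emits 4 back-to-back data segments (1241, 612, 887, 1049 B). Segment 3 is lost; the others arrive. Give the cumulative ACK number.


SYN uses sequence number 45992; first data byte = ISN + 1 = 45993.
Segment 1: SEQ = 45993, len = 1241 B, covers [45993, 47233]
Segment 2: SEQ = 47234, len = 612 B, covers [47234, 47845]
Segment 3: SEQ = 47846, len = 887 B, covers [47846, 48732] [LOST]
Segment 4: SEQ = 48733, len = 1049 B, covers [48733, 49781]
In-order data received: bytes [45993, 47845] (segments 1..2).
Segment 3 missing -> gap begins at byte 47846; later segments buffered out of order.
Cumulative ACK = next expected in-order byte = 45993 + 1241 + 612 = 47846

47846


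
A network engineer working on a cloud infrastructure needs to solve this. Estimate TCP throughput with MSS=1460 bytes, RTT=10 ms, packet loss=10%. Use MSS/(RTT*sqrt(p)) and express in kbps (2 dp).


Given: MSS = 1460 bytes, RTT = 10 ms, loss = 10%
RTT in seconds = 10 / 1000 = 0.01
Loss rate = 10% = 0.1
sqrt(loss) = sqrt(0.1) = 0.316227766017
Throughput (bytes/s) = 1460 / (0.01 * 0.316227766017) = 461692.5384
Throughput (kbps) = 461692.5384 * 8 / 1000 = 3693.540307 -> 3693.54 kbps (2 dp)

3693.54


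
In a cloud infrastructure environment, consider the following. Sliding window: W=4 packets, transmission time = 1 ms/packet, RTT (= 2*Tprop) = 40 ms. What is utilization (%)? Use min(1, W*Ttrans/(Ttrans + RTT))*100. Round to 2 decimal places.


Given: W = 4, Ttrans = 1 ms, RTT = 40 ms (= 2 * Tprop, Tprop = 20 ms)
Cycle time = Ttrans + RTT = 1 + 40 = 41 ms (first packet sent until its ACK returns)
W * Ttrans = 4 * 1 = 4 ms of sending per cycle
W * Ttrans / (Ttrans + RTT) = 4 / 41 = 0.097561
U = min(1, 0.097561) = 0.097561
U% = 9.76%

9.76


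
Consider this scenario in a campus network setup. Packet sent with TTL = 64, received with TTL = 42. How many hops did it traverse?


Given: initial TTL = 64, received TTL = 42
Hops = initial TTL - received TTL
Hops = 64 - 42 = 22

22


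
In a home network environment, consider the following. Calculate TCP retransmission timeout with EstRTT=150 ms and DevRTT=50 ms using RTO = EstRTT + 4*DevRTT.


Given: EstRTT = 150 ms, DevRTT = 50 ms
Timeout = EstRTT + 4 * DevRTT
4 * DevRTT = 4 * 50 = 200
Timeout = 150 + 200 = 350 ms

350


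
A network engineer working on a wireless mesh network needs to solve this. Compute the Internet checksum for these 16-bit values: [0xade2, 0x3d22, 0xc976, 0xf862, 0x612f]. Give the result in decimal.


Given words: [0xade2, 0x3d22, 0xc976, 0xf862, 0x612f]
Step 1: Sum all words
Raw sum = 44514 + 15650 + 51574 + 63586 + 24879 = 200203
Step 2: Fold carry: (3595 + 3) = 3598
One's complement = ~3598 & 0xFFFF = 61937

61937


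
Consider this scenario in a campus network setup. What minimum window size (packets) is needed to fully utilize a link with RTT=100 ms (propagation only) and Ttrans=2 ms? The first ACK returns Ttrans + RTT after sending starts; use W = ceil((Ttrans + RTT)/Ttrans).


Given: Ttrans = 2 ms, RTT = 100 ms (= 2 * Tprop, Tprop = 50 ms)
Time until first ACK returns = Ttrans + RTT = 2 + 100 = 102 ms
Need W * Ttrans >= Ttrans + RTT  ->  W >= (Ttrans + RTT) / Ttrans
(Ttrans + RTT) / Ttrans = 102 / 2 = 51
W_min = ceil(51) = 51

51


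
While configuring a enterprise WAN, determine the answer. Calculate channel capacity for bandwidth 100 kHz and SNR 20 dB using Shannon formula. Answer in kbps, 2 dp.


Given: B = 100 kHz, SNR = 20 dB
SNR linear = 10^(20/10) = 100
1 + SNR = 101
log2(101) = 6.6582114828
C = 100 * 1000 * 6.6582114828 = 665821.1483 bps
C = 665.821148 kbps -> 665.82 kbps (2 dp)

665.82


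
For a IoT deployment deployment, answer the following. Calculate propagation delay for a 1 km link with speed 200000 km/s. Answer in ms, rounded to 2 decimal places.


Given: distance = 1 km, speed = 200000 km/s
Delay = distance / speed = 1 / 200000 seconds
Delay in ms = 1 * 1000 / 200000
Delay = 0.0050 ms
Rounded to 2 dp = 0.01 ms

0.01


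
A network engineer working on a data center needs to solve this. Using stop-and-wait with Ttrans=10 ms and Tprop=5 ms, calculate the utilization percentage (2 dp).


Given: Ttrans = 10 ms, Tprop = 5 ms
RTT = 2 * Tprop = 2 * 5 = 10 ms
U = Ttrans / (Ttrans + RTT)
U = 10 / (10 + 10)
U = 10 / 20 = 0.5
U% = 50.00%

50.00


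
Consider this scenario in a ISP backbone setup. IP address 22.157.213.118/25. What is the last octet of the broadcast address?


Given: IP = 22.157.213.118, prefix = /25
Host bits = 32 - 25 = 7
Network last octet = 118 AND mask = 0
Host part size = 2^7 - 1 = 127
Broadcast last octet = 0 OR 127 = 127

127


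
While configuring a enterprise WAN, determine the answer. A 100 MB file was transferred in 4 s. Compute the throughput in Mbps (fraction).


Given: file = 100 MB, time = 4 s
File in Mb = 100 * 8 = 800 Mb
Throughput = 800 / 4 Mbps
Throughput = 200 Mbps

200


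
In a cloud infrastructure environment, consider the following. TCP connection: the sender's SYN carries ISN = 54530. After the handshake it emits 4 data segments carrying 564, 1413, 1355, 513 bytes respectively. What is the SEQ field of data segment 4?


The SYN occupies sequence number ISN = 54530, so the first data byte is ISN + 1 = 54531.
SEQ of data segment i = (ISN + 1) + sum of payload sizes of segments 1..i-1.
Segment 1: SEQ = 54531, payload = 564 bytes
Segment 2: SEQ = 55095, payload = 1413 bytes
Segment 3: SEQ = 56508, payload = 1355 bytes
Segment 4: SEQ = 57863, payload = 513 bytes
SEQ of segment 4 = 54531 + 564 + 1413 + 1355 = 57863

57863


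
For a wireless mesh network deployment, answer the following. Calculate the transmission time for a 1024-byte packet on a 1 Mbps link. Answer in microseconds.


Given: packet = 1024 bytes, bandwidth = 1 Mbps
Packet in bits = 1024 * 8 = 8192 bits
Bandwidth = 1 * 10^6 = 1000000 bps
Time = 8192 / 1000000 seconds
Time in us = 8192 * 10^6 / 1000000 = 8192

8192


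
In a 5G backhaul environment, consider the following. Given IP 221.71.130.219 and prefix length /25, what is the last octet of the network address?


Given: IP = 221.71.130.219, prefix = /25
Subnet mask = 255.255.255.128
Last octet of IP: 219
Last octet of mask: 128
Network last octet = 219 AND 128 = 128

128


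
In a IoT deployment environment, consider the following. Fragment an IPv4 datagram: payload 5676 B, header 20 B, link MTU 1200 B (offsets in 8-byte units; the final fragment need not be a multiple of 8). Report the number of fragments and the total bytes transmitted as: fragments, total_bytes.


Max data per non-final fragment = floor((MTU - header)/8)*8 = floor((1200 - 20)/8)*8 = floor(1180/8)*8 = 1176 B
Final fragment needs no 8-byte alignment: it can carry up to MTU - header = 1180 B
Non-final fragments needed = ceil((payload - 1180) / 1176) = ceil(4496/1176) = ceil(3.8231) = 4
Number of fragments = 4 + 1 = 5
Fragment sizes (data): 4 * 1176 B + 972 B (last, 972 <= 1180 OK)
Total bytes sent = payload + n_frags * header = 5676 + 5*20 = 5676 + 100 = 5776 B

5, 5776


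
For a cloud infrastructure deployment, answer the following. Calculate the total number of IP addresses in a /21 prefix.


Given: CIDR prefix /21
Host bits = 32 - 21 = 11
Total addresses = 2^11 = 2048

2048


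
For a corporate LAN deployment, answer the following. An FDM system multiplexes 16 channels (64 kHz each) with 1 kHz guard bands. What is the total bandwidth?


Given: 16 channels, 64 kHz each, guard = 1 kHz
Channel bandwidth = 16 * 64 = 1024 kHz
Guard bands = 15 gaps * 1 kHz = 15 kHz
Total = 1024 + 15 = 1039 kHz

1039


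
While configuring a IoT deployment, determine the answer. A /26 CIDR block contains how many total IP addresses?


Given: CIDR prefix /26
Host bits = 32 - 26 = 6
Total addresses = 2^6 = 64

64


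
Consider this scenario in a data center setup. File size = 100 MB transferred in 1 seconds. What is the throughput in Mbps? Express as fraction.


Given: file = 100 MB, time = 1 s
File in Mb = 100 * 8 = 800 Mb
Throughput = 800 / 1 Mbps
Throughput = 800 Mbps

800


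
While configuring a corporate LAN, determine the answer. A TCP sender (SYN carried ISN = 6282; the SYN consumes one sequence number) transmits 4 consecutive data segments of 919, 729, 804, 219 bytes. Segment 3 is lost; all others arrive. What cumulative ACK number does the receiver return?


SYN uses sequence number 6282; first data byte = ISN + 1 = 6283.
Segment 1: SEQ = 6283, len = 919 B, covers [6283, 7201]
Segment 2: SEQ = 7202, len = 729 B, covers [7202, 7930]
Segment 3: SEQ = 7931, len = 804 B, covers [7931, 8734] [LOST]
Segment 4: SEQ = 8735, len = 219 B, covers [8735, 8953]
In-order data received: bytes [6283, 7930] (segments 1..2).
Segment 3 missing -> gap begins at byte 7931; later segments buffered out of order.
Cumulative ACK = next expected in-order byte = 6283 + 919 + 729 = 7931

7931


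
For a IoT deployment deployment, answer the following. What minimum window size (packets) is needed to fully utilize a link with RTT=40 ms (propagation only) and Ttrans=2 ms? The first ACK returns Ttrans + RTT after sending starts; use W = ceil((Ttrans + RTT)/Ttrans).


Given: Ttrans = 2 ms, RTT = 40 ms (= 2 * Tprop, Tprop = 20 ms)
Time until first ACK returns = Ttrans + RTT = 2 + 40 = 42 ms
Need W * Ttrans >= Ttrans + RTT  ->  W >= (Ttrans + RTT) / Ttrans
(Ttrans + RTT) / Ttrans = 42 / 2 = 21
W_min = ceil(21) = 21

21


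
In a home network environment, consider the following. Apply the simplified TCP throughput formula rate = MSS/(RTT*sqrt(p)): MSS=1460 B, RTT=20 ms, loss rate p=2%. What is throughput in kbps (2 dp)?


Given: MSS = 1460 bytes, RTT = 20 ms, loss = 2%
RTT in seconds = 20 / 1000 = 0.02
Loss rate = 2% = 0.02
sqrt(loss) = sqrt(0.02) = 0.141421356237
Throughput (bytes/s) = 1460 / (0.02 * 0.141421356237) = 516187.9503
Throughput (kbps) = 516187.9503 * 8 / 1000 = 4129.503602 -> 4129.50 kbps (2 dp)

4129.50


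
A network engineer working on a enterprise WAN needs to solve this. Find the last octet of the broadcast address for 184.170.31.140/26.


Given: IP = 184.170.31.140, prefix = /26
Host bits = 32 - 26 = 6
Network last octet = 140 AND mask = 128
Host part size = 2^6 - 1 = 63
Broadcast last octet = 128 OR 63 = 191

191


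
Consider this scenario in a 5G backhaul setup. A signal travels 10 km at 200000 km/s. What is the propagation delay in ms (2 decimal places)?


Given: distance = 10 km, speed = 200000 km/s
Delay = distance / speed = 10 / 200000 seconds
Delay in ms = 10 * 1000 / 200000
Delay = 0.0500 ms
Rounded to 2 dp = 0.05 ms

0.05


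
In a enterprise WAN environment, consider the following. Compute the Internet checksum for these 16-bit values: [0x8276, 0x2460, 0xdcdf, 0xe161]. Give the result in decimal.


Given words: [0x8276, 0x2460, 0xdcdf, 0xe161]
Step 1: Sum all words
Raw sum = 33398 + 9312 + 56543 + 57697 = 156950
Step 2: Fold carry: (25878 + 2) = 25880
One's complement = ~25880 & 0xFFFF = 39655

39655


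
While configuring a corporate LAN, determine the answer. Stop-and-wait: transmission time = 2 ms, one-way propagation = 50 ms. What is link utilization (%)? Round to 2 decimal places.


Given: Ttrans = 2 ms, Tprop = 50 ms
RTT = 2 * Tprop = 2 * 50 = 100 ms
U = Ttrans / (Ttrans + RTT)
U = 2 / (2 + 100)
U = 2 / 102 = 0.019608
U% = 1.96%

1.96


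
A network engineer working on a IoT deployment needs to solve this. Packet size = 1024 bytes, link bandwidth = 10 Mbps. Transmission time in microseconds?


Given: packet = 1024 bytes, bandwidth = 10 Mbps
Packet in bits = 1024 * 8 = 8192 bits
Bandwidth = 10 * 10^6 = 10000000 bps
Time = 8192 / 10000000 seconds
Time in us = 8192 * 10^6 / 10000000 = 819.2

819.2


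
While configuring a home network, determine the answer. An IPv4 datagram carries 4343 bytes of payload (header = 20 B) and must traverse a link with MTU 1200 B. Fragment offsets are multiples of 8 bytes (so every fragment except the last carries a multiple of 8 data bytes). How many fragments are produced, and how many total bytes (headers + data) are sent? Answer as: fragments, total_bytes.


Max data per non-final fragment = floor((MTU - header)/8)*8 = floor((1200 - 20)/8)*8 = floor(1180/8)*8 = 1176 B
Final fragment needs no 8-byte alignment: it can carry up to MTU - header = 1180 B
Non-final fragments needed = ceil((payload - 1180) / 1176) = ceil(3163/1176) = ceil(2.6896) = 3
Number of fragments = 3 + 1 = 4
Fragment sizes (data): 3 * 1176 B + 815 B (last, 815 <= 1180 OK)
Total bytes sent = payload + n_frags * header = 4343 + 4*20 = 4343 + 80 = 4423 B

4, 4423


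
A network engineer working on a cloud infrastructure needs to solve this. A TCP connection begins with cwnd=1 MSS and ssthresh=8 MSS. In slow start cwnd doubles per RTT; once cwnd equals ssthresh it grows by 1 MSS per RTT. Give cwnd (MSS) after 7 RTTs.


RTT 0: cwnd = 1 MSS (initial)
RTT 1: cwnd = 2 MSS (slow start, doubled)
RTT 2: cwnd = 4 MSS (slow start, doubled)
RTT 3: cwnd = 8 MSS (slow start, doubled)
RTT 4: cwnd = 9 MSS (congestion avoidance, +1)
RTT 5: cwnd = 10 MSS (congestion avoidance, +1)
RTT 6: cwnd = 11 MSS (congestion avoidance, +1)
RTT 7: cwnd = 12 MSS (congestion avoidance, +1)

12


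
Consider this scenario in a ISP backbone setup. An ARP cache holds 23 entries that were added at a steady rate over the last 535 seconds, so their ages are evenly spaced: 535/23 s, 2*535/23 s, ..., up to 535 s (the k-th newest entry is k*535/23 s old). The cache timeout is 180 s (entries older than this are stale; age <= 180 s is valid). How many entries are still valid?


Ages are k * 535/23 s for k = 1..23 (spacing = 23.2609 s).
Entry k is valid iff k * 535/23 <= 180 iff k <= 23 * 180 / 535 = 7.7383
n_valid = floor(7.7383) = 7
(n_stale = 23 - 7 = 16)

7


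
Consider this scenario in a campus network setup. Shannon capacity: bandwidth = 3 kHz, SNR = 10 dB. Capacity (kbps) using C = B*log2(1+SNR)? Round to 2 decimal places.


Given: B = 3 kHz, SNR = 10 dB
SNR linear = 10^(10/10) = 10
1 + SNR = 11
log2(11) = 3.4594316186
C = 3 * 1000 * 3.4594316186 = 10378.2949 bps
C = 10.378295 kbps -> 10.38 kbps (2 dp)

10.38


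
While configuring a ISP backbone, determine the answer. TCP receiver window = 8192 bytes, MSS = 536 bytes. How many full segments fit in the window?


Given: RWND = 8192 bytes, MSS = 536 bytes
Full segments = floor(RWND / MSS)
Full segments = floor(8192 / 536)
Full segments = floor(15.2836) = 15

15


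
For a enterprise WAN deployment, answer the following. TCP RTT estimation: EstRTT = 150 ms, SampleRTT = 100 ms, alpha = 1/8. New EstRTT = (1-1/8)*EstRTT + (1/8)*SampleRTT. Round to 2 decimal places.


Given: EstRTT = 150 ms, SampleRTT = 100 ms, alpha = 1/8
New EstRTT = (1 - alpha) * EstRTT + alpha * SampleRTT
(7/8) * 150 = 131.25
(1/8) * 100 = 12.5
New EstRTT = 131.25 + 12.5 = 143.75 ms -> 143.75 ms (2 dp)

143.75


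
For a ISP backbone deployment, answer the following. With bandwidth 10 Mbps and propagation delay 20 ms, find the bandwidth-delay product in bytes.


Given: bandwidth = 10 Mbps, delay = 20 ms
BDP in bits = 10 * 10^6 * 20 / 1000
BDP in bits = 200000
BDP in bytes = 200000 / 8 = 25000

25000


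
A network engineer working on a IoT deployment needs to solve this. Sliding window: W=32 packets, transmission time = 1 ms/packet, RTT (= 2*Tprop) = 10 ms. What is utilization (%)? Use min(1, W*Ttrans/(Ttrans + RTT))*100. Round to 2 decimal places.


Given: W = 32, Ttrans = 1 ms, RTT = 10 ms (= 2 * Tprop, Tprop = 5 ms)
Cycle time = Ttrans + RTT = 1 + 10 = 11 ms (first packet sent until its ACK returns)
W * Ttrans = 32 * 1 = 32 ms of sending per cycle
W * Ttrans / (Ttrans + RTT) = 32 / 11 = 2.909091
U = min(1, 2.909091) = 1.000000
U% = 100.00%

100.00


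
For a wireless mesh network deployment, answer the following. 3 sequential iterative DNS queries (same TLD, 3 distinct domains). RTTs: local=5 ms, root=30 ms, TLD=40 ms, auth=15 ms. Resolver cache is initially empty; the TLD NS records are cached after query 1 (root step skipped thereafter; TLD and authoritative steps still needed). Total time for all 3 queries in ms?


Lookup 1 (cold cache): local + root + TLD + auth = 5 + 30 + 40 + 15 = 90 ms
Lookups 2..3 (TLD NS cached -> skip root; new domain -> still ask TLD and auth): local + TLD + auth = 5 + 40 + 15 = 60 ms each
Remaining 2 lookups: 2 * 60 = 120 ms
Total = 90 + 120 = 210 ms

210


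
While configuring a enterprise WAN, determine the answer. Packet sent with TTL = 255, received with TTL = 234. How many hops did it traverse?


Given: initial TTL = 255, received TTL = 234
Hops = initial TTL - received TTL
Hops = 255 - 234 = 21

21


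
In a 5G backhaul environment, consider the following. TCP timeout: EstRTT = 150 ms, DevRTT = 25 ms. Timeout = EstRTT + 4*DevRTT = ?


Given: EstRTT = 150 ms, DevRTT = 25 ms
Timeout = EstRTT + 4 * DevRTT
4 * DevRTT = 4 * 25 = 100
Timeout = 150 + 100 = 250 ms

250


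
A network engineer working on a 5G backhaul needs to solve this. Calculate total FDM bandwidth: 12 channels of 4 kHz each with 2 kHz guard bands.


Given: 12 channels, 4 kHz each, guard = 2 kHz
Channel bandwidth = 12 * 4 = 48 kHz
Guard bands = 11 gaps * 2 kHz = 22 kHz
Total = 48 + 22 = 70 kHz

70
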